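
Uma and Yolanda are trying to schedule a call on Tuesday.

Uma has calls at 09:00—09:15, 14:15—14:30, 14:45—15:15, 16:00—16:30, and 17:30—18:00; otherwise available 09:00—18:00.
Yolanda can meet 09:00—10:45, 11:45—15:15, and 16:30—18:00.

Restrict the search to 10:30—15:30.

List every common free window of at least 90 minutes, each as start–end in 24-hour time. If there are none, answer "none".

Uma free within 09:00–18:00: 09:15–14:15, 14:30–14:45, 15:15–16:00, 16:30–17:30.
Uma ∩ Yolanda: 09:15–10:45, 11:45–14:15, 14:30–14:45, 16:30–17:30.
Restricted to 10:30–15:30: 10:30–10:45, 11:45–14:15, 14:30–14:45.
Windows ≥ 90 min: 11:45–14:15.

11:45–14:15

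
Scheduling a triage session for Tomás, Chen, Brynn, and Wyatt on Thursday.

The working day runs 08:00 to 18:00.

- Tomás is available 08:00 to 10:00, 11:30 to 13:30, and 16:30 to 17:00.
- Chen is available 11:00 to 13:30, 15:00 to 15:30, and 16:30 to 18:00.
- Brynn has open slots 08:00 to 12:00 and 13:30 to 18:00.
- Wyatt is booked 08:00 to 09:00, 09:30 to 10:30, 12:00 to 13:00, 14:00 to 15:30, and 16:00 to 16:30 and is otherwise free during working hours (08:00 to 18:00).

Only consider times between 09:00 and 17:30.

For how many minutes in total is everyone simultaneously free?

Wyatt free within 08:00–18:00: 09:00–09:30, 10:30–12:00, 13:00–14:00, 15:30–16:00, 16:30–18:00.
Tomás ∩ Chen: 11:30–13:30, 16:30–17:00.
Tomás ∩ Chen ∩ Brynn: 11:30–12:00, 16:30–17:00.
Tomás ∩ Chen ∩ Brynn ∩ Wyatt: 11:30–12:00, 16:30–17:00.
Restricted to 09:00–17:30: 11:30–12:00, 16:30–17:00.
Total common minutes: 30 + 30 = 60.

60 minutes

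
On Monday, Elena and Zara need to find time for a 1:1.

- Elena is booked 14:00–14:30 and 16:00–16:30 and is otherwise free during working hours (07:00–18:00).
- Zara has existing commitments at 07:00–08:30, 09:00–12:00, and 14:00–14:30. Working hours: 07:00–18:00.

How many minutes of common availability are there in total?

330 minutes

Elena free within 07:00–18:00: 07:00–14:00, 14:30–16:00, 16:30–18:00.
Zara free within 07:00–18:00: 08:30–09:00, 12:00–14:00, 14:30–18:00.
Elena ∩ Zara: 08:30–09:00, 12:00–14:00, 14:30–16:00, 16:30–18:00.
Total common minutes: 30 + 120 + 90 + 90 = 330.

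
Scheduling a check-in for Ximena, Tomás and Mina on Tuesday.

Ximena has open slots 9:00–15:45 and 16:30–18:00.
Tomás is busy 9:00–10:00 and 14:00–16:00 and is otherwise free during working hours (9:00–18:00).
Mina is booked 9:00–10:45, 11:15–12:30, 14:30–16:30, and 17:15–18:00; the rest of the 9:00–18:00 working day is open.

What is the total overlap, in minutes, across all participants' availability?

165 minutes

Tomás free within 09:00–18:00: 10:00–14:00, 16:00–18:00.
Mina free within 09:00–18:00: 10:45–11:15, 12:30–14:30, 16:30–17:15.
Ximena ∩ Tomás: 10:00–14:00, 16:30–18:00.
Ximena ∩ Tomás ∩ Mina: 10:45–11:15, 12:30–14:00, 16:30–17:15.
Total common minutes: 30 + 90 + 45 = 165.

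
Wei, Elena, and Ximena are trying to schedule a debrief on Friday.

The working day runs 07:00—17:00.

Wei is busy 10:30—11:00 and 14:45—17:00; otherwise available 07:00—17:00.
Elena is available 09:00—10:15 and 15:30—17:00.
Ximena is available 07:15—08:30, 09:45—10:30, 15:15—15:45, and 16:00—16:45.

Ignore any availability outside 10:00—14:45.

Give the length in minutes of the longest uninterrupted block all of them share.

15 minutes

Wei free within 07:00–17:00: 07:00–10:30, 11:00–14:45.
Wei ∩ Elena: 09:00–10:15.
Wei ∩ Elena ∩ Ximena: 09:45–10:15.
Restricted to 10:00–14:45: 10:00–10:15.
Single common window of 15 minutes.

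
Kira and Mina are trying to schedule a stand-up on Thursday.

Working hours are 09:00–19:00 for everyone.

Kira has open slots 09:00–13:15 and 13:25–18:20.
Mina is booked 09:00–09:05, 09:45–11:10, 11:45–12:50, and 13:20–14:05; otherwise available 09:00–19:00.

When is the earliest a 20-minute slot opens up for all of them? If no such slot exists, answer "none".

Mina free within 09:00–19:00: 09:05–09:45, 11:10–11:45, 12:50–13:20, 14:05–19:00.
Kira ∩ Mina: 09:05–09:45, 11:10–11:45, 12:50–13:15, 14:05–18:20.
Windows ≥ 20 min: 09:05–09:45, 11:10–11:45, 12:50–13:15, 14:05–18:20.
Earliest such window starts at 09:05.

09:05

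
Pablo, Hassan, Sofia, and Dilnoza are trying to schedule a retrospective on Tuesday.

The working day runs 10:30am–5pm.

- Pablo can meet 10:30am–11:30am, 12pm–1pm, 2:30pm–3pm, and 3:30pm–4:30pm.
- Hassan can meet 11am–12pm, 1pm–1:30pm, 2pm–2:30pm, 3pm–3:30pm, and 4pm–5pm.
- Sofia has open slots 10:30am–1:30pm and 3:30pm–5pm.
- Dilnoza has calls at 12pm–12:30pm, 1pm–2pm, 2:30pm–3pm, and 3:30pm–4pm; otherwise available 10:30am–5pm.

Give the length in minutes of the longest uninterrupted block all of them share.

Dilnoza free within 10:30–17:00: 10:30–12:00, 12:30–13:00, 14:00–14:30, 15:00–15:30, 16:00–17:00.
Pablo ∩ Hassan: 11:00–11:30, 16:00–16:30.
Pablo ∩ Hassan ∩ Sofia: 11:00–11:30, 16:00–16:30.
Pablo ∩ Hassan ∩ Sofia ∩ Dilnoza: 11:00–11:30, 16:00–16:30.
Common window lengths: 30, 30 min; longest is 30.

30 minutes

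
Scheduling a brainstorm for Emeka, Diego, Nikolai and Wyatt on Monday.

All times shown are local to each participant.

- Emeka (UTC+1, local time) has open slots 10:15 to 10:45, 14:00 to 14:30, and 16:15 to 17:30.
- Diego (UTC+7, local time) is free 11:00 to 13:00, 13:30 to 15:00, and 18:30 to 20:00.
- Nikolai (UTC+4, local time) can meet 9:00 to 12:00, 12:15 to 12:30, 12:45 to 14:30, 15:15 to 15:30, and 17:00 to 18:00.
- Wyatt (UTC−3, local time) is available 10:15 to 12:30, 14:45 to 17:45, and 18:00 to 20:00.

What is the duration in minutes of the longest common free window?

Emeka → UTC: 09:15–09:45, 13:00–13:30, 15:15–16:30.
Diego → UTC: 04:00–06:00, 06:30–08:00, 11:30–13:00.
Nikolai → UTC: 05:00–08:00, 08:15–08:30, 08:45–10:30, 11:15–11:30, 13:00–14:00.
Wyatt → UTC: 13:15–15:30, 17:45–20:45, 21:00–23:00.
Emeka ∩ Diego: (none).
Emeka ∩ Diego ∩ Nikolai: (none).
Emeka ∩ Diego ∩ Nikolai ∩ Wyatt: (none).
No common window.

0 minutes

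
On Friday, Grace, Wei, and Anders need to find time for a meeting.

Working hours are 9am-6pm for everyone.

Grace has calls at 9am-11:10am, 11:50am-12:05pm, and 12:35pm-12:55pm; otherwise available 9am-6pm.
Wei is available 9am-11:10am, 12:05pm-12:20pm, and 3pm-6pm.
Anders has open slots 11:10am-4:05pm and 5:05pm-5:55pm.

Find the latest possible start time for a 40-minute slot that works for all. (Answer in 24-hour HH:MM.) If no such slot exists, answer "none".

Grace free within 09:00–18:00: 11:10–11:50, 12:05–12:35, 12:55–18:00.
Grace ∩ Wei: 12:05–12:20, 15:00–18:00.
Grace ∩ Wei ∩ Anders: 12:05–12:20, 15:00–16:05, 17:05–17:55.
Windows ≥ 40 min: 15:00–16:05, 17:05–17:55.
Latest start in the last window 17:05–17:55 is 17:55 − 40 min = 17:15.

17:15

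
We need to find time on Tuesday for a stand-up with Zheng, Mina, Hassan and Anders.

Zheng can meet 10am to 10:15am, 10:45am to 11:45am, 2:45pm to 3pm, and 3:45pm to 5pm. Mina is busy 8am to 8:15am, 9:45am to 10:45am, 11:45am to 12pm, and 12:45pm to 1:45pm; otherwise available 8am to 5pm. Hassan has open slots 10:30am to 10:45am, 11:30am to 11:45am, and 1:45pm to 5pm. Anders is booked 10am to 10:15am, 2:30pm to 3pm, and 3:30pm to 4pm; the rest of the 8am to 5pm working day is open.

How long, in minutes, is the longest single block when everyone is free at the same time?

Mina free within 08:00–17:00: 08:15–09:45, 10:45–11:45, 12:00–12:45, 13:45–17:00.
Anders free within 08:00–17:00: 08:00–10:00, 10:15–14:30, 15:00–15:30, 16:00–17:00.
Zheng ∩ Mina: 10:45–11:45, 14:45–15:00, 15:45–17:00.
Zheng ∩ Mina ∩ Hassan: 11:30–11:45, 14:45–15:00, 15:45–17:00.
Zheng ∩ Mina ∩ Hassan ∩ Anders: 11:30–11:45, 16:00–17:00.
Common window lengths: 15, 60 min; longest is 60.

60 minutes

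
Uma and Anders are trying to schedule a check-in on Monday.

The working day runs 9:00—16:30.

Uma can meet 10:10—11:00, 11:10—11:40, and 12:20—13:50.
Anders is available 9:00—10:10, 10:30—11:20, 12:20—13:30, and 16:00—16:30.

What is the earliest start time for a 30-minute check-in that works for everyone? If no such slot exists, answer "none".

10:30

Uma ∩ Anders: 10:30–11:00, 11:10–11:20, 12:20–13:30.
Windows ≥ 30 min: 10:30–11:00, 12:20–13:30.
Earliest such window starts at 10:30.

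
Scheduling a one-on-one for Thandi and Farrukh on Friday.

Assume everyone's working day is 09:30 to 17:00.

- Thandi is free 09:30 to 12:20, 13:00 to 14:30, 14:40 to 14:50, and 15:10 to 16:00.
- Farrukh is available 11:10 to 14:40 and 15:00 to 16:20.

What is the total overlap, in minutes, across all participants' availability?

Thandi ∩ Farrukh: 11:10–12:20, 13:00–14:30, 15:10–16:00.
Total common minutes: 70 + 90 + 50 = 210.

210 minutes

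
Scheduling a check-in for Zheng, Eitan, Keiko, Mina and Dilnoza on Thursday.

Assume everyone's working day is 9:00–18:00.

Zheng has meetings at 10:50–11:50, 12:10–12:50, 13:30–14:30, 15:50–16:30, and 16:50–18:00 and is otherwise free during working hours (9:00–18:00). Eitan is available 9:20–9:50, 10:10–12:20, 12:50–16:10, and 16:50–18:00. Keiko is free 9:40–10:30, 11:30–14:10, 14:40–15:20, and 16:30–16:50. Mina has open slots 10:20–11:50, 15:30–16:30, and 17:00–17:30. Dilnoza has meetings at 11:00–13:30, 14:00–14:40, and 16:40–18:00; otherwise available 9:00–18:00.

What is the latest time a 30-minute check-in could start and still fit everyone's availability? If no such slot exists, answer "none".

Zheng free within 09:00–18:00: 09:00–10:50, 11:50–12:10, 12:50–13:30, 14:30–15:50, 16:30–16:50.
Dilnoza free within 09:00–18:00: 09:00–11:00, 13:30–14:00, 14:40–16:40.
Zheng ∩ Eitan: 09:20–09:50, 10:10–10:50, 11:50–12:10, 12:50–13:30, 14:30–15:50.
Zheng ∩ Eitan ∩ Keiko: 09:40–09:50, 10:10–10:30, 11:50–12:10, 12:50–13:30, 14:40–15:20.
Zheng ∩ Eitan ∩ Keiko ∩ Mina: 10:20–10:30.
Zheng ∩ Eitan ∩ Keiko ∩ Mina ∩ Dilnoza: 10:20–10:30.
Windows ≥ 30 min: (none).

none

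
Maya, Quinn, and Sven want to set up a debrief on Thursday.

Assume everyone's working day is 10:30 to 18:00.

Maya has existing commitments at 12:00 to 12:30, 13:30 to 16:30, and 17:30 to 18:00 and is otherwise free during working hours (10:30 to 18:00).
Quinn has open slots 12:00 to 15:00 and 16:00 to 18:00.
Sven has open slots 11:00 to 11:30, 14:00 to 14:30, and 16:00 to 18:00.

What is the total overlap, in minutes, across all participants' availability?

60 minutes

Maya free within 10:30–18:00: 10:30–12:00, 12:30–13:30, 16:30–17:30.
Maya ∩ Quinn: 12:30–13:30, 16:30–17:30.
Maya ∩ Quinn ∩ Sven: 16:30–17:30.
Total common minutes: 60.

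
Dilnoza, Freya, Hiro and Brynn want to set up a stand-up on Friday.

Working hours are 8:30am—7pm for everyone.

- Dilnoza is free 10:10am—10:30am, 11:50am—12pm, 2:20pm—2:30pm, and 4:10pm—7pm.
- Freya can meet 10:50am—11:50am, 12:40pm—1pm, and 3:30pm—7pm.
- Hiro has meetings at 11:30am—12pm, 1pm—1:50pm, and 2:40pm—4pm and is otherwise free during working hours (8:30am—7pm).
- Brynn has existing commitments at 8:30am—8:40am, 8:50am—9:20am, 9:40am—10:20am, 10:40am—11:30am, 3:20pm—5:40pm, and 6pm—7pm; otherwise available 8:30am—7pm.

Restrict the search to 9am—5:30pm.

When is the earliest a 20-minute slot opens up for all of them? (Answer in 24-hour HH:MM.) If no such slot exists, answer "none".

Hiro free within 08:30–19:00: 08:30–11:30, 12:00–13:00, 13:50–14:40, 16:00–19:00.
Brynn free within 08:30–19:00: 08:40–08:50, 09:20–09:40, 10:20–10:40, 11:30–15:20, 17:40–18:00.
Dilnoza ∩ Freya: 16:10–19:00.
Dilnoza ∩ Freya ∩ Hiro: 16:10–19:00.
Dilnoza ∩ Freya ∩ Hiro ∩ Brynn: 17:40–18:00.
Restricted to 09:00–17:30: (none).
Windows ≥ 20 min: (none).

none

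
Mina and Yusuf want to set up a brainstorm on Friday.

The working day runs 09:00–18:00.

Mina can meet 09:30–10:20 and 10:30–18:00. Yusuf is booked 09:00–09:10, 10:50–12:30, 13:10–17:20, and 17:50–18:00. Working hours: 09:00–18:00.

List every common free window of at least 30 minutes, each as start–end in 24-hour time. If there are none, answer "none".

09:30–10:20, 12:30–13:10, 17:20–17:50

Yusuf free within 09:00–18:00: 09:10–10:50, 12:30–13:10, 17:20–17:50.
Mina ∩ Yusuf: 09:30–10:20, 10:30–10:50, 12:30–13:10, 17:20–17:50.
Windows ≥ 30 min: 09:30–10:20, 12:30–13:10, 17:20–17:50.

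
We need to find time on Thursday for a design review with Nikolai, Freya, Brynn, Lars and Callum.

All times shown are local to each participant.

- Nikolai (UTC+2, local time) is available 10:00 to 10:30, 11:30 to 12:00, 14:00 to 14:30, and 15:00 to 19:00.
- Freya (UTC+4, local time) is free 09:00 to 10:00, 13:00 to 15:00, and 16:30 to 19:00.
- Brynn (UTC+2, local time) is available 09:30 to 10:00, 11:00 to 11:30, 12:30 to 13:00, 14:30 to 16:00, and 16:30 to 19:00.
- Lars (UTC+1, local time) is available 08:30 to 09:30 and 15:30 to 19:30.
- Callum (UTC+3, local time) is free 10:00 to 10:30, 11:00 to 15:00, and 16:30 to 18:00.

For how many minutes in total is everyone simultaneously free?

30 minutes

Nikolai → UTC: 08:00–08:30, 09:30–10:00, 12:00–12:30, 13:00–17:00.
Freya → UTC: 05:00–06:00, 09:00–11:00, 12:30–15:00.
Brynn → UTC: 07:30–08:00, 09:00–09:30, 10:30–11:00, 12:30–14:00, 14:30–17:00.
Lars → UTC: 07:30–08:30, 14:30–18:30.
Callum → UTC: 07:00–07:30, 08:00–12:00, 13:30–15:00.
Nikolai ∩ Freya: 09:30–10:00, 13:00–15:00.
Nikolai ∩ Freya ∩ Brynn: 13:00–14:00, 14:30–15:00.
Nikolai ∩ Freya ∩ Brynn ∩ Lars: 14:30–15:00.
Nikolai ∩ Freya ∩ Brynn ∩ Lars ∩ Callum: 14:30–15:00.
Total common minutes: 30.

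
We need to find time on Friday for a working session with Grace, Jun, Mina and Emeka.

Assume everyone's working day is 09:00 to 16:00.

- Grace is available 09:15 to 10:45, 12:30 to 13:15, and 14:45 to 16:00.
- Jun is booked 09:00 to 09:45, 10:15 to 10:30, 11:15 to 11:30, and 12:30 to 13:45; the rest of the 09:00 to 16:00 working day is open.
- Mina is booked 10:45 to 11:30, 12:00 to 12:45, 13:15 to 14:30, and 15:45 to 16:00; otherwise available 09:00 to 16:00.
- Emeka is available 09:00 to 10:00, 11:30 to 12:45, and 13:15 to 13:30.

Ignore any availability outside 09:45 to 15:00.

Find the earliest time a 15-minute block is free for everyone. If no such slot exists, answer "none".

09:45

Jun free within 09:00–16:00: 09:45–10:15, 10:30–11:15, 11:30–12:30, 13:45–16:00.
Mina free within 09:00–16:00: 09:00–10:45, 11:30–12:00, 12:45–13:15, 14:30–15:45.
Grace ∩ Jun: 09:45–10:15, 10:30–10:45, 14:45–16:00.
Grace ∩ Jun ∩ Mina: 09:45–10:15, 10:30–10:45, 14:45–15:45.
Grace ∩ Jun ∩ Mina ∩ Emeka: 09:45–10:00.
Restricted to 09:45–15:00: 09:45–10:00.
Windows ≥ 15 min: 09:45–10:00.
Earliest such window starts at 09:45.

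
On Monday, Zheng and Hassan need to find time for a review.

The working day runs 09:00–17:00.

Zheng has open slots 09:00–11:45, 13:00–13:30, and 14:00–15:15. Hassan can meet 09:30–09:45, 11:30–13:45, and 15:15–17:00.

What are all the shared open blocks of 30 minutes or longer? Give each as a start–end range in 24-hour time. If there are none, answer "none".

Zheng ∩ Hassan: 09:30–09:45, 11:30–11:45, 13:00–13:30.
Windows ≥ 30 min: 13:00–13:30.

13:00–13:30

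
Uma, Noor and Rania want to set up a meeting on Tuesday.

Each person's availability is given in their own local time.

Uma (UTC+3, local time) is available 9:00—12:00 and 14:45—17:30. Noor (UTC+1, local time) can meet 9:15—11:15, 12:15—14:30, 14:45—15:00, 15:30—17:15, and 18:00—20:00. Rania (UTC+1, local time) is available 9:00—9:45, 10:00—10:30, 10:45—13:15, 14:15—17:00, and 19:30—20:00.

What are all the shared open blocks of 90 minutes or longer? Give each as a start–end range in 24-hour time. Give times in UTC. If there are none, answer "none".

none

Uma → UTC: 06:00–09:00, 11:45–14:30.
Noor → UTC: 08:15–10:15, 11:15–13:30, 13:45–14:00, 14:30–16:15, 17:00–19:00.
Rania → UTC: 08:00–08:45, 09:00–09:30, 09:45–12:15, 13:15–16:00, 18:30–19:00.
Uma ∩ Noor: 08:15–09:00, 11:45–13:30, 13:45–14:00.
Uma ∩ Noor ∩ Rania: 08:15–08:45, 11:45–12:15, 13:15–13:30, 13:45–14:00.
Windows ≥ 90 min: (none).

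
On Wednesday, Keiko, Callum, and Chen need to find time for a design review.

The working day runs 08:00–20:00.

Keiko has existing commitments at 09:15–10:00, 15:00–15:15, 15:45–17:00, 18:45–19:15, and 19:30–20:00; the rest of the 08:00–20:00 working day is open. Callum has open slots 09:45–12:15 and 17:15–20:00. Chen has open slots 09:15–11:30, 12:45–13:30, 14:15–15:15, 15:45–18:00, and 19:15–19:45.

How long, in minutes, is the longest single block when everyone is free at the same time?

90 minutes

Keiko free within 08:00–20:00: 08:00–09:15, 10:00–15:00, 15:15–15:45, 17:00–18:45, 19:15–19:30.
Keiko ∩ Callum: 10:00–12:15, 17:15–18:45, 19:15–19:30.
Keiko ∩ Callum ∩ Chen: 10:00–11:30, 17:15–18:00, 19:15–19:30.
Common window lengths: 90, 45, 15 min; longest is 90.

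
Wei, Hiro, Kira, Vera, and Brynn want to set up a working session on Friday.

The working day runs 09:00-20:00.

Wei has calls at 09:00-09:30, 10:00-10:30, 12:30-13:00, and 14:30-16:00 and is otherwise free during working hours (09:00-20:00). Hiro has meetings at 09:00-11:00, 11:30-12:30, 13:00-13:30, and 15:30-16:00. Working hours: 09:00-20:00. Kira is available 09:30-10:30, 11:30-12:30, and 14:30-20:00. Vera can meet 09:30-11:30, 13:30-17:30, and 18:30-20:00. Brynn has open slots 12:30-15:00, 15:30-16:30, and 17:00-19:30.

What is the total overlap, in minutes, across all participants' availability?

120 minutes

Wei free within 09:00–20:00: 09:30–10:00, 10:30–12:30, 13:00–14:30, 16:00–20:00.
Hiro free within 09:00–20:00: 11:00–11:30, 12:30–13:00, 13:30–15:30, 16:00–20:00.
Wei ∩ Hiro: 11:00–11:30, 13:30–14:30, 16:00–20:00.
Wei ∩ Hiro ∩ Kira: 16:00–20:00.
Wei ∩ Hiro ∩ Kira ∩ Vera: 16:00–17:30, 18:30–20:00.
Wei ∩ Hiro ∩ Kira ∩ Vera ∩ Brynn: 16:00–16:30, 17:00–17:30, 18:30–19:30.
Total common minutes: 30 + 30 + 60 = 120.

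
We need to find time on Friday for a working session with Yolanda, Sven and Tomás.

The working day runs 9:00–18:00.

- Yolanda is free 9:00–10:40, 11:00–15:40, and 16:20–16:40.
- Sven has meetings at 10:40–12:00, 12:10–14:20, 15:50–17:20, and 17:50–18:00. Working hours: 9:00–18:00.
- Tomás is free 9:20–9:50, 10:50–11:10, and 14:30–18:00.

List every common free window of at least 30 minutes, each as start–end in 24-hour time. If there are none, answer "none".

Sven free within 09:00–18:00: 09:00–10:40, 12:00–12:10, 14:20–15:50, 17:20–17:50.
Yolanda ∩ Sven: 09:00–10:40, 12:00–12:10, 14:20–15:40.
Yolanda ∩ Sven ∩ Tomás: 09:20–09:50, 14:30–15:40.
Windows ≥ 30 min: 09:20–09:50, 14:30–15:40.

09:20–09:50, 14:30–15:40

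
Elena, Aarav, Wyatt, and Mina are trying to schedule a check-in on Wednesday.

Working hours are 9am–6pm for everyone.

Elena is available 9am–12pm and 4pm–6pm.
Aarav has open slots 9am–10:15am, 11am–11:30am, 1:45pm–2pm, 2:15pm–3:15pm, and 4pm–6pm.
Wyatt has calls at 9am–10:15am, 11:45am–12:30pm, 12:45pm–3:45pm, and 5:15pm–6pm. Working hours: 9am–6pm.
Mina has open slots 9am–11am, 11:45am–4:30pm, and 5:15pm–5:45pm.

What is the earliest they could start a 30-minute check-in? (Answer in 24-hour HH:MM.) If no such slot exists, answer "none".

16:00

Wyatt free within 09:00–18:00: 10:15–11:45, 12:30–12:45, 15:45–17:15.
Elena ∩ Aarav: 09:00–10:15, 11:00–11:30, 16:00–18:00.
Elena ∩ Aarav ∩ Wyatt: 11:00–11:30, 16:00–17:15.
Elena ∩ Aarav ∩ Wyatt ∩ Mina: 16:00–16:30.
Windows ≥ 30 min: 16:00–16:30.
Earliest such window starts at 16:00.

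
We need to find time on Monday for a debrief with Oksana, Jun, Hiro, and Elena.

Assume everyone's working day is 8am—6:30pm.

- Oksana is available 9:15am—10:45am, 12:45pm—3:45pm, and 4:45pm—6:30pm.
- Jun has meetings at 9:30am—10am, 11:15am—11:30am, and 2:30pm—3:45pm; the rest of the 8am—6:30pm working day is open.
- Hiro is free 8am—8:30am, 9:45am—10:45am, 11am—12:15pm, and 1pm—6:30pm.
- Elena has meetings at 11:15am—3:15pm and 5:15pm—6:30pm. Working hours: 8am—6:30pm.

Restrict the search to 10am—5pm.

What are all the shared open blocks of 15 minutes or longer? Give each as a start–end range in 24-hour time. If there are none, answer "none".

10:00–10:45, 16:45–17:00

Jun free within 08:00–18:30: 08:00–09:30, 10:00–11:15, 11:30–14:30, 15:45–18:30.
Elena free within 08:00–18:30: 08:00–11:15, 15:15–17:15.
Oksana ∩ Jun: 09:15–09:30, 10:00–10:45, 12:45–14:30, 16:45–18:30.
Oksana ∩ Jun ∩ Hiro: 10:00–10:45, 13:00–14:30, 16:45–18:30.
Oksana ∩ Jun ∩ Hiro ∩ Elena: 10:00–10:45, 16:45–17:15.
Restricted to 10:00–17:00: 10:00–10:45, 16:45–17:00.
Windows ≥ 15 min: 10:00–10:45, 16:45–17:00.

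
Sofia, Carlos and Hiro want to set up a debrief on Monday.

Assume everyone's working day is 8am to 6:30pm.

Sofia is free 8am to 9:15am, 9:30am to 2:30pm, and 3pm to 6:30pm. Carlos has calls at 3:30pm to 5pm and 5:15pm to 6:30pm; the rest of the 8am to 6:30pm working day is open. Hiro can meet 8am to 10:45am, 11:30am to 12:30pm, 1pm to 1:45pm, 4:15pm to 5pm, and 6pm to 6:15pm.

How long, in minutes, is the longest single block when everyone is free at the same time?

75 minutes

Carlos free within 08:00–18:30: 08:00–15:30, 17:00–17:15.
Sofia ∩ Carlos: 08:00–09:15, 09:30–14:30, 15:00–15:30, 17:00–17:15.
Sofia ∩ Carlos ∩ Hiro: 08:00–09:15, 09:30–10:45, 11:30–12:30, 13:00–13:45.
Common window lengths: 75, 75, 60, 45 min; longest is 75.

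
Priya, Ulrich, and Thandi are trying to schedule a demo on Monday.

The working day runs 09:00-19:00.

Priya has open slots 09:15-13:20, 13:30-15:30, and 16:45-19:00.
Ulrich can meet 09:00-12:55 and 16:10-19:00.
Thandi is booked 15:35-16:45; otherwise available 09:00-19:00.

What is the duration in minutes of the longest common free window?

Thandi free within 09:00–19:00: 09:00–15:35, 16:45–19:00.
Priya ∩ Ulrich: 09:15–12:55, 16:45–19:00.
Priya ∩ Ulrich ∩ Thandi: 09:15–12:55, 16:45–19:00.
Common window lengths: 220, 135 min; longest is 220.

220 minutes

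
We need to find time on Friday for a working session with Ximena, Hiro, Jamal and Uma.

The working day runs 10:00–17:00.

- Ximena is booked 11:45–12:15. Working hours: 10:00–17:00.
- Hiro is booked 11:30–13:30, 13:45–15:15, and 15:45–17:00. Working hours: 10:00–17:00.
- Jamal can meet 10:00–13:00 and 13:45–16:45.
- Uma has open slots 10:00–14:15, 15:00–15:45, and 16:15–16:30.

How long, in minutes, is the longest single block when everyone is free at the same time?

Ximena free within 10:00–17:00: 10:00–11:45, 12:15–17:00.
Hiro free within 10:00–17:00: 10:00–11:30, 13:30–13:45, 15:15–15:45.
Ximena ∩ Hiro: 10:00–11:30, 13:30–13:45, 15:15–15:45.
Ximena ∩ Hiro ∩ Jamal: 10:00–11:30, 15:15–15:45.
Ximena ∩ Hiro ∩ Jamal ∩ Uma: 10:00–11:30, 15:15–15:45.
Common window lengths: 90, 30 min; longest is 90.

90 minutes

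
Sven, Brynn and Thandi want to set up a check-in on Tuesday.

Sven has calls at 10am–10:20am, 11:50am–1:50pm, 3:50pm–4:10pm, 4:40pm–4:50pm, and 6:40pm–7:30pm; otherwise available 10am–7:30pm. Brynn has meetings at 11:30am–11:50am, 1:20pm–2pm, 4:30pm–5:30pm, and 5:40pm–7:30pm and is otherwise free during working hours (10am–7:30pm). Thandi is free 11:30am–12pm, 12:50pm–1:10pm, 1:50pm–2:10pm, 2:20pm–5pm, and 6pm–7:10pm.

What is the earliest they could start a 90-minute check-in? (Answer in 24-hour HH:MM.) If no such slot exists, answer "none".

Sven free within 10:00–19:30: 10:20–11:50, 13:50–15:50, 16:10–16:40, 16:50–18:40.
Brynn free within 10:00–19:30: 10:00–11:30, 11:50–13:20, 14:00–16:30, 17:30–17:40.
Sven ∩ Brynn: 10:20–11:30, 14:00–15:50, 16:10–16:30, 17:30–17:40.
Sven ∩ Brynn ∩ Thandi: 14:00–14:10, 14:20–15:50, 16:10–16:30.
Windows ≥ 90 min: 14:20–15:50.
Earliest such window starts at 14:20.

14:20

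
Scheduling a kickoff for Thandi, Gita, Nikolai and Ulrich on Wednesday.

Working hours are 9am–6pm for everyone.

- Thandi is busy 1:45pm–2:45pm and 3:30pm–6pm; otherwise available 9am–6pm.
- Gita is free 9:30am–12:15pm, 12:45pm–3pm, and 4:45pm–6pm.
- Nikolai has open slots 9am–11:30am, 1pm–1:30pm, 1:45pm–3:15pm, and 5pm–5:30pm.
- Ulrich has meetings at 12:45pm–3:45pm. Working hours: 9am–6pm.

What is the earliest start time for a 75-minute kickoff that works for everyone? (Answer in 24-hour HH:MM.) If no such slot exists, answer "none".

Thandi free within 09:00–18:00: 09:00–13:45, 14:45–15:30.
Ulrich free within 09:00–18:00: 09:00–12:45, 15:45–18:00.
Thandi ∩ Gita: 09:30–12:15, 12:45–13:45, 14:45–15:00.
Thandi ∩ Gita ∩ Nikolai: 09:30–11:30, 13:00–13:30, 14:45–15:00.
Thandi ∩ Gita ∩ Nikolai ∩ Ulrich: 09:30–11:30.
Windows ≥ 75 min: 09:30–11:30.
Earliest such window starts at 09:30.

09:30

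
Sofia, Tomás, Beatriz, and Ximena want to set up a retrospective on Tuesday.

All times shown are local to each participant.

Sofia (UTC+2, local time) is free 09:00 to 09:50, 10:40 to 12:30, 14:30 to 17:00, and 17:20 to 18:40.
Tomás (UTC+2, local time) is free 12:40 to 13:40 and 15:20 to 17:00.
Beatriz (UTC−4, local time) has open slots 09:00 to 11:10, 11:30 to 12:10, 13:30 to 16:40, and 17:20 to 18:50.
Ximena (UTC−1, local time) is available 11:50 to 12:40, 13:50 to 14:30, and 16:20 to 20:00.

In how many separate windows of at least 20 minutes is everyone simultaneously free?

1

Sofia → UTC: 07:00–07:50, 08:40–10:30, 12:30–15:00, 15:20–16:40.
Tomás → UTC: 10:40–11:40, 13:20–15:00.
Beatriz → UTC: 13:00–15:10, 15:30–16:10, 17:30–20:40, 21:20–22:50.
Ximena → UTC: 12:50–13:40, 14:50–15:30, 17:20–21:00.
Sofia ∩ Tomás: 13:20–15:00.
Sofia ∩ Tomás ∩ Beatriz: 13:20–15:00.
Sofia ∩ Tomás ∩ Beatriz ∩ Ximena: 13:20–13:40, 14:50–15:00.
Windows ≥ 20 min: 13:20–13:40.
That's 1 window.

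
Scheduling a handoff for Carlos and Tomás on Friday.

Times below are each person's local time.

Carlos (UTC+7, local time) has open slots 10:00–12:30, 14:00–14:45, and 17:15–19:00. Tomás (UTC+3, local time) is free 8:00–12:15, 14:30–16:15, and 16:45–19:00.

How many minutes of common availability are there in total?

Carlos → UTC: 03:00–05:30, 07:00–07:45, 10:15–12:00.
Tomás → UTC: 05:00–09:15, 11:30–13:15, 13:45–16:00.
Carlos ∩ Tomás: 05:00–05:30, 07:00–07:45, 11:30–12:00.
Total common minutes: 30 + 45 + 30 = 105.

105 minutes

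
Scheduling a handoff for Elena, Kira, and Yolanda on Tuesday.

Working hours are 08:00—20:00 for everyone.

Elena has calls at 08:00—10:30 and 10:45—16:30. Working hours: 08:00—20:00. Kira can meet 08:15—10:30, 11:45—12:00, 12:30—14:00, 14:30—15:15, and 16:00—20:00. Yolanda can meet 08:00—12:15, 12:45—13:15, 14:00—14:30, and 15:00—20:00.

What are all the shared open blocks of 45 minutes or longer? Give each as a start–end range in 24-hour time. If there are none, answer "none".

16:30–20:00

Elena free within 08:00–20:00: 10:30–10:45, 16:30–20:00.
Elena ∩ Kira: 16:30–20:00.
Elena ∩ Kira ∩ Yolanda: 16:30–20:00.
Windows ≥ 45 min: 16:30–20:00.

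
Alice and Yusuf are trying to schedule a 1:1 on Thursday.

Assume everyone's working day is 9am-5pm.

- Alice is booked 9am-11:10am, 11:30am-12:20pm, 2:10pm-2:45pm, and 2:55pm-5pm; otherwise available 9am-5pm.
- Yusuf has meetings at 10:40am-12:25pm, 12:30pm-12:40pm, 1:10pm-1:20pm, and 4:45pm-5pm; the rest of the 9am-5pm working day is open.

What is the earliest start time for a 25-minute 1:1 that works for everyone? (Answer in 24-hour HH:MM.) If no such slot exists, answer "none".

Alice free within 09:00–17:00: 11:10–11:30, 12:20–14:10, 14:45–14:55.
Yusuf free within 09:00–17:00: 09:00–10:40, 12:25–12:30, 12:40–13:10, 13:20–16:45.
Alice ∩ Yusuf: 12:25–12:30, 12:40–13:10, 13:20–14:10, 14:45–14:55.
Windows ≥ 25 min: 12:40–13:10, 13:20–14:10.
Earliest such window starts at 12:40.

12:40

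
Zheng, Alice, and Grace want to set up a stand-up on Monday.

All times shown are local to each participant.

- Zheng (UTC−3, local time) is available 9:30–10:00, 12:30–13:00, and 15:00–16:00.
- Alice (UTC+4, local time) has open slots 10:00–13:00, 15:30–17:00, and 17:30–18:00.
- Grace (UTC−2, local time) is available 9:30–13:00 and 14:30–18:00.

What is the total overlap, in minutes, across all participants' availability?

30 minutes

Zheng → UTC: 12:30–13:00, 15:30–16:00, 18:00–19:00.
Alice → UTC: 06:00–09:00, 11:30–13:00, 13:30–14:00.
Grace → UTC: 11:30–15:00, 16:30–20:00.
Zheng ∩ Alice: 12:30–13:00.
Zheng ∩ Alice ∩ Grace: 12:30–13:00.
Total common minutes: 30.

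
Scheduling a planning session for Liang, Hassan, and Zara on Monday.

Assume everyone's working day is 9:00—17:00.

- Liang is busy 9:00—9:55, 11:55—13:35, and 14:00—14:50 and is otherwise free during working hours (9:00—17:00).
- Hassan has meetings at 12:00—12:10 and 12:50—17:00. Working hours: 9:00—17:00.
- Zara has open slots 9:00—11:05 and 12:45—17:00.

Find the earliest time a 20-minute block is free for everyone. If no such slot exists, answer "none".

09:55

Liang free within 09:00–17:00: 09:55–11:55, 13:35–14:00, 14:50–17:00.
Hassan free within 09:00–17:00: 09:00–12:00, 12:10–12:50.
Liang ∩ Hassan: 09:55–11:55.
Liang ∩ Hassan ∩ Zara: 09:55–11:05.
Windows ≥ 20 min: 09:55–11:05.
Earliest such window starts at 09:55.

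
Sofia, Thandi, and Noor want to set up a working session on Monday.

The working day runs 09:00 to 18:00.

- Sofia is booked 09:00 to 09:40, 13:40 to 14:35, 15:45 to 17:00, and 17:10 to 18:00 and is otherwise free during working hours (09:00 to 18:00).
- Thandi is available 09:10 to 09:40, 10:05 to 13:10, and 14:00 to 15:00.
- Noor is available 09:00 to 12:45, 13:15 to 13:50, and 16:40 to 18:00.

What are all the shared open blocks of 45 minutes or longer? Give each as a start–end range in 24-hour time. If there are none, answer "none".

10:05–12:45

Sofia free within 09:00–18:00: 09:40–13:40, 14:35–15:45, 17:00–17:10.
Sofia ∩ Thandi: 10:05–13:10, 14:35–15:00.
Sofia ∩ Thandi ∩ Noor: 10:05–12:45.
Windows ≥ 45 min: 10:05–12:45.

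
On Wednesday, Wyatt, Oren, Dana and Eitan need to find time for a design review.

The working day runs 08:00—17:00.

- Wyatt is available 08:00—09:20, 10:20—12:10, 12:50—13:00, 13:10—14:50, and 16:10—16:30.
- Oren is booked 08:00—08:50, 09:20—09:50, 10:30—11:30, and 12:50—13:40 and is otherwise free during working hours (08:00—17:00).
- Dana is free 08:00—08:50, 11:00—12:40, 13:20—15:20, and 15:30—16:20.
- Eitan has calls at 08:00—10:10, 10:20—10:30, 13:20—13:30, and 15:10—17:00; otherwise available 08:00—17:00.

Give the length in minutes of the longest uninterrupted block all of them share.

Oren free within 08:00–17:00: 08:50–09:20, 09:50–10:30, 11:30–12:50, 13:40–17:00.
Eitan free within 08:00–17:00: 10:10–10:20, 10:30–13:20, 13:30–15:10.
Wyatt ∩ Oren: 08:50–09:20, 10:20–10:30, 11:30–12:10, 13:40–14:50, 16:10–16:30.
Wyatt ∩ Oren ∩ Dana: 11:30–12:10, 13:40–14:50, 16:10–16:20.
Wyatt ∩ Oren ∩ Dana ∩ Eitan: 11:30–12:10, 13:40–14:50.
Common window lengths: 40, 70 min; longest is 70.

70 minutes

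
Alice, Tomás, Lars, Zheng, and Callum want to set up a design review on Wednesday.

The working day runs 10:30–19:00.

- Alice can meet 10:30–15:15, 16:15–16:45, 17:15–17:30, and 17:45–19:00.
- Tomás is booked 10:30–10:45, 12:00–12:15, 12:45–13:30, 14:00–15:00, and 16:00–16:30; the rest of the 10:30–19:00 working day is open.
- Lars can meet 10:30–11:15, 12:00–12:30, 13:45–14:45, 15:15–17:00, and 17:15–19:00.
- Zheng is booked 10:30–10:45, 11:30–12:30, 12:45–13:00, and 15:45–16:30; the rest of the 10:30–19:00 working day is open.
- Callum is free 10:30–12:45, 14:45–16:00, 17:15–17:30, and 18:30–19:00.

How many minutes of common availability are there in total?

75 minutes

Tomás free within 10:30–19:00: 10:45–12:00, 12:15–12:45, 13:30–14:00, 15:00–16:00, 16:30–19:00.
Zheng free within 10:30–19:00: 10:45–11:30, 12:30–12:45, 13:00–15:45, 16:30–19:00.
Alice ∩ Tomás: 10:45–12:00, 12:15–12:45, 13:30–14:00, 15:00–15:15, 16:30–16:45, 17:15–17:30, 17:45–19:00.
Alice ∩ Tomás ∩ Lars: 10:45–11:15, 12:15–12:30, 13:45–14:00, 16:30–16:45, 17:15–17:30, 17:45–19:00.
Alice ∩ Tomás ∩ Lars ∩ Zheng: 10:45–11:15, 13:45–14:00, 16:30–16:45, 17:15–17:30, 17:45–19:00.
Alice ∩ Tomás ∩ Lars ∩ Zheng ∩ Callum: 10:45–11:15, 17:15–17:30, 18:30–19:00.
Total common minutes: 30 + 15 + 30 = 75.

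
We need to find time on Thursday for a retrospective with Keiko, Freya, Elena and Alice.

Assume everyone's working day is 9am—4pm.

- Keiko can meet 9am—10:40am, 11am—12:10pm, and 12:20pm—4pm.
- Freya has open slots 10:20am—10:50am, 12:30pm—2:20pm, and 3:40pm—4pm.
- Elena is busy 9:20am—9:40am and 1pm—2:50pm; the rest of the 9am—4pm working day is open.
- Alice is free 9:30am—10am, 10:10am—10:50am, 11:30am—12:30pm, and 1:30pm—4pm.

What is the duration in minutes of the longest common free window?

Elena free within 09:00–16:00: 09:00–09:20, 09:40–13:00, 14:50–16:00.
Keiko ∩ Freya: 10:20–10:40, 12:30–14:20, 15:40–16:00.
Keiko ∩ Freya ∩ Elena: 10:20–10:40, 12:30–13:00, 15:40–16:00.
Keiko ∩ Freya ∩ Elena ∩ Alice: 10:20–10:40, 15:40–16:00.
Common window lengths: 20, 20 min; longest is 20.

20 minutes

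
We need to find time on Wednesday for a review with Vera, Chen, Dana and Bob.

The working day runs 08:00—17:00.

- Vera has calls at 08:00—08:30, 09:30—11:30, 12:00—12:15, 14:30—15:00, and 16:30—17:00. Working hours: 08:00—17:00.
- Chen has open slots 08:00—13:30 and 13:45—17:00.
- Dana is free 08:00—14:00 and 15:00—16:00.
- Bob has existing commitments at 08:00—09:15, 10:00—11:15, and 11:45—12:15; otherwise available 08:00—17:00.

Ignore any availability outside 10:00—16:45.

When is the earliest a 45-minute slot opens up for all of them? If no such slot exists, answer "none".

Vera free within 08:00–17:00: 08:30–09:30, 11:30–12:00, 12:15–14:30, 15:00–16:30.
Bob free within 08:00–17:00: 09:15–10:00, 11:15–11:45, 12:15–17:00.
Vera ∩ Chen: 08:30–09:30, 11:30–12:00, 12:15–13:30, 13:45–14:30, 15:00–16:30.
Vera ∩ Chen ∩ Dana: 08:30–09:30, 11:30–12:00, 12:15–13:30, 13:45–14:00, 15:00–16:00.
Vera ∩ Chen ∩ Dana ∩ Bob: 09:15–09:30, 11:30–11:45, 12:15–13:30, 13:45–14:00, 15:00–16:00.
Restricted to 10:00–16:45: 11:30–11:45, 12:15–13:30, 13:45–14:00, 15:00–16:00.
Windows ≥ 45 min: 12:15–13:30, 15:00–16:00.
Earliest such window starts at 12:15.

12:15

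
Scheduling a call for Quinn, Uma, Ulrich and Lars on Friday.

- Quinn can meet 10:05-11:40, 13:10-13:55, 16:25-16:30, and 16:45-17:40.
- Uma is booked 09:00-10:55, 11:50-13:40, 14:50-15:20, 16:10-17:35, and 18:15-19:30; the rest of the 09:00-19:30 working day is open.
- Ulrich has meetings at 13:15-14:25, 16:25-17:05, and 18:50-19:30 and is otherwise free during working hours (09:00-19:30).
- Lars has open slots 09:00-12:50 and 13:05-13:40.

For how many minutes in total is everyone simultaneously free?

Uma free within 09:00–19:30: 10:55–11:50, 13:40–14:50, 15:20–16:10, 17:35–18:15.
Ulrich free within 09:00–19:30: 09:00–13:15, 14:25–16:25, 17:05–18:50.
Quinn ∩ Uma: 10:55–11:40, 13:40–13:55, 17:35–17:40.
Quinn ∩ Uma ∩ Ulrich: 10:55–11:40, 17:35–17:40.
Quinn ∩ Uma ∩ Ulrich ∩ Lars: 10:55–11:40.
Total common minutes: 45.

45 minutes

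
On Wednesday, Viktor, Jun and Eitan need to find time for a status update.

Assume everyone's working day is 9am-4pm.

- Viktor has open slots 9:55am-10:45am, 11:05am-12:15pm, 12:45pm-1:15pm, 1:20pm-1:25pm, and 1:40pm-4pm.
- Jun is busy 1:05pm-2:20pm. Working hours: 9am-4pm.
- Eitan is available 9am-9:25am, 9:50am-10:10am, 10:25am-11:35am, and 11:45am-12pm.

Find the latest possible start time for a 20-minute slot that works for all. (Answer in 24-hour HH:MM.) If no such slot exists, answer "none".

Jun free within 09:00–16:00: 09:00–13:05, 14:20–16:00.
Viktor ∩ Jun: 09:55–10:45, 11:05–12:15, 12:45–13:05, 14:20–16:00.
Viktor ∩ Jun ∩ Eitan: 09:55–10:10, 10:25–10:45, 11:05–11:35, 11:45–12:00.
Windows ≥ 20 min: 10:25–10:45, 11:05–11:35.
Latest start in the last window 11:05–11:35 is 11:35 − 20 min = 11:15.

11:15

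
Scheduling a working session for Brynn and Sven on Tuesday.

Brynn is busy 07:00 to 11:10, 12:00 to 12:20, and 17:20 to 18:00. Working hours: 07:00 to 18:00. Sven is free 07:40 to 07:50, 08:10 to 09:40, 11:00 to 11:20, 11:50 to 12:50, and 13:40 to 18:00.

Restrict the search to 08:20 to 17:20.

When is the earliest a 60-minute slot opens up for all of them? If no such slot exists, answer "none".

13:40

Brynn free within 07:00–18:00: 11:10–12:00, 12:20–17:20.
Brynn ∩ Sven: 11:10–11:20, 11:50–12:00, 12:20–12:50, 13:40–17:20.
Restricted to 08:20–17:20: 11:10–11:20, 11:50–12:00, 12:20–12:50, 13:40–17:20.
Windows ≥ 60 min: 13:40–17:20.
Earliest such window starts at 13:40.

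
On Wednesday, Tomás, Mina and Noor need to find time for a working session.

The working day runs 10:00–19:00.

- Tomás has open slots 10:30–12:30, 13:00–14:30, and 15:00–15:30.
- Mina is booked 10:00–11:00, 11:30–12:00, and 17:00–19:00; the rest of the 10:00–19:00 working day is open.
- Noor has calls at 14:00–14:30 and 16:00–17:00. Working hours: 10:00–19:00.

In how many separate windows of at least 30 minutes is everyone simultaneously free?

Mina free within 10:00–19:00: 11:00–11:30, 12:00–17:00.
Noor free within 10:00–19:00: 10:00–14:00, 14:30–16:00, 17:00–19:00.
Tomás ∩ Mina: 11:00–11:30, 12:00–12:30, 13:00–14:30, 15:00–15:30.
Tomás ∩ Mina ∩ Noor: 11:00–11:30, 12:00–12:30, 13:00–14:00, 15:00–15:30.
Windows ≥ 30 min: 11:00–11:30, 12:00–12:30, 13:00–14:00, 15:00–15:30.
That's 4 windows.

4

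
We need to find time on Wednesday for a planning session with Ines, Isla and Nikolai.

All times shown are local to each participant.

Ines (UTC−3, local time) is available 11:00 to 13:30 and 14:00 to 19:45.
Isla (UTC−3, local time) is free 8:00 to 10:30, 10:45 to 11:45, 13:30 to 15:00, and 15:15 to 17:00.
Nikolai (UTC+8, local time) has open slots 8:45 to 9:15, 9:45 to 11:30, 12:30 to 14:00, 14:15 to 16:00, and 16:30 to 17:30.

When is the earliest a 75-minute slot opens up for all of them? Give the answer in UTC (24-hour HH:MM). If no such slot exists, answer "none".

none

Ines → UTC: 14:00–16:30, 17:00–22:45.
Isla → UTC: 11:00–13:30, 13:45–14:45, 16:30–18:00, 18:15–20:00.
Nikolai → UTC: 00:45–01:15, 01:45–03:30, 04:30–06:00, 06:15–08:00, 08:30–09:30.
Ines ∩ Isla: 14:00–14:45, 17:00–18:00, 18:15–20:00.
Ines ∩ Isla ∩ Nikolai: (none).
Windows ≥ 75 min: (none).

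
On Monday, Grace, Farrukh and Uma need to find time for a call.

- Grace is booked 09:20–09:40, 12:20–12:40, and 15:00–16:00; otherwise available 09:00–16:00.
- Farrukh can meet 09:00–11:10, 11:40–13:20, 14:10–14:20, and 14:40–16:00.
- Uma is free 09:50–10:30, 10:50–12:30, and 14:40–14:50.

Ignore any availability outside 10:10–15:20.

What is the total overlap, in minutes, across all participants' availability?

90 minutes

Grace free within 09:00–16:00: 09:00–09:20, 09:40–12:20, 12:40–15:00.
Grace ∩ Farrukh: 09:00–09:20, 09:40–11:10, 11:40–12:20, 12:40–13:20, 14:10–14:20, 14:40–15:00.
Grace ∩ Farrukh ∩ Uma: 09:50–10:30, 10:50–11:10, 11:40–12:20, 14:40–14:50.
Restricted to 10:10–15:20: 10:10–10:30, 10:50–11:10, 11:40–12:20, 14:40–14:50.
Total common minutes: 20 + 20 + 40 + 10 = 90.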